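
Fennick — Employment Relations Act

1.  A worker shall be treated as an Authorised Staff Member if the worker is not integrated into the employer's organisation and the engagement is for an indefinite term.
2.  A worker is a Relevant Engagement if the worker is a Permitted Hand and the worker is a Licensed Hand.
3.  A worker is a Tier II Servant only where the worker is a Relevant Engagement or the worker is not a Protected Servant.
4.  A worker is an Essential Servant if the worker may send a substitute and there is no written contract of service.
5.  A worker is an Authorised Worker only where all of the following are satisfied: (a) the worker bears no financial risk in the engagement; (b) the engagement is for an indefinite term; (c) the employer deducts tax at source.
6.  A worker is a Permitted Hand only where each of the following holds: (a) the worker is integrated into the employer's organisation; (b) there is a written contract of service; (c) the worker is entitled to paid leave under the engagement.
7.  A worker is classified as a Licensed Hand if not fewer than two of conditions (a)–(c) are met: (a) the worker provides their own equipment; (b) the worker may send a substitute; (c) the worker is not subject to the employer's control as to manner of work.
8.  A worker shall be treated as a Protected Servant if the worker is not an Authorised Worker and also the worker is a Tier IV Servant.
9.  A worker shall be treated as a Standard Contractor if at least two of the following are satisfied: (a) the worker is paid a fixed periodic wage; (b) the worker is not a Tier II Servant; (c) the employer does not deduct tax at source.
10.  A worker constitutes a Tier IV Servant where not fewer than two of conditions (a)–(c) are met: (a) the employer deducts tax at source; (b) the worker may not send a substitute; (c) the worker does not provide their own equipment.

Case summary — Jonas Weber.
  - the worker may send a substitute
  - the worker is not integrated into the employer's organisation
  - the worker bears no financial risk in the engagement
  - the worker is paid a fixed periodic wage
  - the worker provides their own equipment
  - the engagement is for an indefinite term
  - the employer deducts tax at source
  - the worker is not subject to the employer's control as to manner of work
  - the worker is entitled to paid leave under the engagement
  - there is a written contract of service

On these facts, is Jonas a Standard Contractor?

paragraph 6 — Permitted Hand: [the worker is integrated into the employer's organisation? no] AND [there is a written contract of service? yes] AND [the worker is entitled to paid leave under the engagement? yes] → not satisfied.
paragraph 7 — Licensed Hand: the worker provides their own equipment? yes; the worker may send a substitute? yes; the worker is not subject to the employer's control as to manner of work? yes — 3 of 3 hold (need ≥2) → satisfied.
paragraph 2 — Relevant Engagement: [Permitted Hand (paragraph 6)? no] AND [Licensed Hand (paragraph 7)? yes] → not satisfied.
paragraph 5 — Authorised Worker: [the worker bears no financial risk in the engagement? yes] AND [the engagement is for an indefinite term? yes] AND [the employer deducts tax at source? yes] → satisfied.
paragraph 10 — Tier IV Servant: the employer deducts tax at source? yes; the worker may not send a substitute? no; the worker does not provide their own equipment? no — 1 of 3 hold (need ≥2) → not satisfied.
paragraph 8 — Protected Servant: [not an Authorised Worker (paragraph 5)? no] AND [Tier IV Servant (paragraph 10)? no] → not satisfied.
paragraph 3 — Tier II Servant: [Relevant Engagement (paragraph 2)? no] OR [not a Protected Servant (paragraph 8)? yes] → satisfied.
paragraph 9 — Standard Contractor: the worker is paid a fixed periodic wage? yes; not a Tier II Servant (paragraph 3)? no; the employer does not deduct tax at source? no — 1 of 3 hold (need ≥2) → not satisfied.

No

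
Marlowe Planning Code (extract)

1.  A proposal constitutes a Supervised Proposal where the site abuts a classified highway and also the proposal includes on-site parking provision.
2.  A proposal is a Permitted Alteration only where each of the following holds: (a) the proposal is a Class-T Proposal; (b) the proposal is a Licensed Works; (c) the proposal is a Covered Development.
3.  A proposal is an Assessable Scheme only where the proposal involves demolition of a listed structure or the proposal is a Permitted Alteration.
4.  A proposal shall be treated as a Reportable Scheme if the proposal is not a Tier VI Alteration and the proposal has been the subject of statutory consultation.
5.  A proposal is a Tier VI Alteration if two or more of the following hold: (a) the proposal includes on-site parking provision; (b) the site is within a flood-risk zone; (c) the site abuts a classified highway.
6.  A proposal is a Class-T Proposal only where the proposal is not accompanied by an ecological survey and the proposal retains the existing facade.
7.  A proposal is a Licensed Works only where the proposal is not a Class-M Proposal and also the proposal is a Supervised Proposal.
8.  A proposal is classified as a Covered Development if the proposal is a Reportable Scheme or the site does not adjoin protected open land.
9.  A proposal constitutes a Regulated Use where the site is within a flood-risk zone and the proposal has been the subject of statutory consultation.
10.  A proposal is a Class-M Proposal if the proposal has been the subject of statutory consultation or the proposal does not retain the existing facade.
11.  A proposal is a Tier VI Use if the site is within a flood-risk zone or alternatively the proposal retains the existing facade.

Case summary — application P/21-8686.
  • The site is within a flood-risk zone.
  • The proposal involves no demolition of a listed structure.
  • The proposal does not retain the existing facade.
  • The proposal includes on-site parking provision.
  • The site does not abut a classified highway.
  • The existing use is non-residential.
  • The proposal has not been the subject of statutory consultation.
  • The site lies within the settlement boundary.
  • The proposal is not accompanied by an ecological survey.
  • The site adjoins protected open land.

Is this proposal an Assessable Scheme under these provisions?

paragraph 6 — Class-T Proposal: [the proposal is not accompanied by an ecological survey? yes] AND [the proposal retains the existing facade? no] → not satisfied.
paragraph 10 — Class-M Proposal: [the proposal has been the subject of statutory consultation? no] OR [the proposal does not retain the existing facade? yes] → satisfied.
paragraph 1 — Supervised Proposal: [the site abuts a classified highway? no] AND [the proposal includes on-site parking provision? yes] → not satisfied.
paragraph 7 — Licensed Works: [not a Class-M Proposal (paragraph 10)? no] AND [Supervised Proposal (paragraph 1)? no] → not satisfied.
paragraph 5 — Tier VI Alteration: the proposal includes on-site parking provision? yes; the site is within a flood-risk zone? yes; the site abuts a classified highway? no — 2 of 3 hold (need ≥2) → satisfied.
paragraph 4 — Reportable Scheme: [not a Tier VI Alteration (paragraph 5)? no] AND [the proposal has been the subject of statutory consultation? no] → not satisfied.
paragraph 8 — Covered Development: [Reportable Scheme (paragraph 4)? no] OR [the site does not adjoin protected open land? no] → not satisfied.
paragraph 2 — Permitted Alteration: [Class-T Proposal (paragraph 6)? no] AND [Licensed Works (paragraph 7)? no] AND [Covered Development (paragraph 8)? no] → not satisfied.
paragraph 3 — Assessable Scheme: [the proposal involves demolition of a listed structure? no] OR [Permitted Alteration (paragraph 2)? no] → not satisfied.

No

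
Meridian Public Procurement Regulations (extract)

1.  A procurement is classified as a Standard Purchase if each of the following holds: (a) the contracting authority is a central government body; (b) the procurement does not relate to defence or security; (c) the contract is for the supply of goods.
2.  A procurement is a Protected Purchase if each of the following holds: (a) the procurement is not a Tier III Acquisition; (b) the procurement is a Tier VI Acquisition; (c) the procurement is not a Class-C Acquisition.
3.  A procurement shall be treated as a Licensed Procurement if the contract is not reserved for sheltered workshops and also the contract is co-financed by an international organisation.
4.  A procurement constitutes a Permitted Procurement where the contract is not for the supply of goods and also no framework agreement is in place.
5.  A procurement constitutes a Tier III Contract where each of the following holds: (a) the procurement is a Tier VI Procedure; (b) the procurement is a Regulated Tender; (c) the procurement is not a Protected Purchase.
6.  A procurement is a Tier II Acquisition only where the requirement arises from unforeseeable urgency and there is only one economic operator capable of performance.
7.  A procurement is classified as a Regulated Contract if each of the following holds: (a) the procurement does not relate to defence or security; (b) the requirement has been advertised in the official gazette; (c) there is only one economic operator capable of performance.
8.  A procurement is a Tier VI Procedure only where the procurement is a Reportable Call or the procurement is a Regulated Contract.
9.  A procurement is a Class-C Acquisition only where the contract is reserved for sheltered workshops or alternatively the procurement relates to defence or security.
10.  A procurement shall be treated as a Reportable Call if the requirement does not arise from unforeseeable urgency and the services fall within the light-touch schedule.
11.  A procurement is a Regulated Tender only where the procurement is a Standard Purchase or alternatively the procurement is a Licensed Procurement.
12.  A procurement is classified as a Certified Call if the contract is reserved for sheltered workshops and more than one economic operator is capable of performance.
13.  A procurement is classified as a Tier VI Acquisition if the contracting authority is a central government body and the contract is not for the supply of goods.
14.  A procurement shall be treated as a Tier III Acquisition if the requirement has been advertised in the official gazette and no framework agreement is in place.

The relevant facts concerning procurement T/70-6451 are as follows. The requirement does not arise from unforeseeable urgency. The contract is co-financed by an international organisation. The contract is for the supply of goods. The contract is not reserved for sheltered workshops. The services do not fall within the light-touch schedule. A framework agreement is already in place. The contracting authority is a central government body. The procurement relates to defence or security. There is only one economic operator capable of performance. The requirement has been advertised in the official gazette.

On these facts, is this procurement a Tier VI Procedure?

paragraph 10 — Reportable Call: [the requirement does not arise from unforeseeable urgency? yes] AND [the services fall within the light-touch schedule? no] → not satisfied.
paragraph 7 — Regulated Contract: [the procurement does not relate to defence or security? no] AND [the requirement has been advertised in the official gazette? yes] AND [there is only one economic operator capable of performance? yes] → not satisfied.
paragraph 8 — Tier VI Procedure: [Reportable Call (paragraph 10)? no] OR [Regulated Contract (paragraph 7)? no] → not satisfied.

No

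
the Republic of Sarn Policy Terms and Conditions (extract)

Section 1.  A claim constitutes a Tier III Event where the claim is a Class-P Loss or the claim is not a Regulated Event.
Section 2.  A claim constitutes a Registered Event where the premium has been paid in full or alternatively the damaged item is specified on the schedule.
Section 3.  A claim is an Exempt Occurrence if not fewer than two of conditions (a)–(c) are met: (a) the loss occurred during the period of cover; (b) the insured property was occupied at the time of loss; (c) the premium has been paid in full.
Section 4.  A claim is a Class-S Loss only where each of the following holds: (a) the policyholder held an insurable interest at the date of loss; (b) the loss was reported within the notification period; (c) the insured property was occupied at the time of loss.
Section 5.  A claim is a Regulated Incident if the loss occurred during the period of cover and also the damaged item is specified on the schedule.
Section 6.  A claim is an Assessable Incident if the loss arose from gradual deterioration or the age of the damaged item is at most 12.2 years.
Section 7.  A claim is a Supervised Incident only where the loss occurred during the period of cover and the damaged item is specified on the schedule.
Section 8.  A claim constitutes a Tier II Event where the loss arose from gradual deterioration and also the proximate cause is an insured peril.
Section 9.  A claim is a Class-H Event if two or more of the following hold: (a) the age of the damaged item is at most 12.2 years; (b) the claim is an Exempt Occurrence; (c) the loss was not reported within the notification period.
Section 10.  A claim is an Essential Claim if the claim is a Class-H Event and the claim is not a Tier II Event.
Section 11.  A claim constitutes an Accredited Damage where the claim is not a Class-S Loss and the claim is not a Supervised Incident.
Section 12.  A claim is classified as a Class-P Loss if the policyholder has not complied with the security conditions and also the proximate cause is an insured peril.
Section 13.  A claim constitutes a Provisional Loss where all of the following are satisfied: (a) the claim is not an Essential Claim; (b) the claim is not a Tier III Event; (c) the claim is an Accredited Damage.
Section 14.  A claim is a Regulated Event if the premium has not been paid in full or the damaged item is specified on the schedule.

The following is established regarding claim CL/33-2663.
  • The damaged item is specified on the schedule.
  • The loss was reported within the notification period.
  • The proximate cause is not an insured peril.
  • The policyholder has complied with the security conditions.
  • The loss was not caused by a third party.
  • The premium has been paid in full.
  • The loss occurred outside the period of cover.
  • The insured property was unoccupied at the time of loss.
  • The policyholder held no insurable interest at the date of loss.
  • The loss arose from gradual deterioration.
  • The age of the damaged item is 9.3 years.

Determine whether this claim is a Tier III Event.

section 12 — Class-P Loss: [the policyholder has not complied with the security conditions? no] AND [the proximate cause is an insured peril? no] → not satisfied.
section 14 — Regulated Event: [the premium has not been paid in full? no] OR [the damaged item is specified on the schedule? yes] → satisfied.
section 1 — Tier III Event: [Class-P Loss (section 12)? no] OR [not a Regulated Event (section 14)? no] → not satisfied.

No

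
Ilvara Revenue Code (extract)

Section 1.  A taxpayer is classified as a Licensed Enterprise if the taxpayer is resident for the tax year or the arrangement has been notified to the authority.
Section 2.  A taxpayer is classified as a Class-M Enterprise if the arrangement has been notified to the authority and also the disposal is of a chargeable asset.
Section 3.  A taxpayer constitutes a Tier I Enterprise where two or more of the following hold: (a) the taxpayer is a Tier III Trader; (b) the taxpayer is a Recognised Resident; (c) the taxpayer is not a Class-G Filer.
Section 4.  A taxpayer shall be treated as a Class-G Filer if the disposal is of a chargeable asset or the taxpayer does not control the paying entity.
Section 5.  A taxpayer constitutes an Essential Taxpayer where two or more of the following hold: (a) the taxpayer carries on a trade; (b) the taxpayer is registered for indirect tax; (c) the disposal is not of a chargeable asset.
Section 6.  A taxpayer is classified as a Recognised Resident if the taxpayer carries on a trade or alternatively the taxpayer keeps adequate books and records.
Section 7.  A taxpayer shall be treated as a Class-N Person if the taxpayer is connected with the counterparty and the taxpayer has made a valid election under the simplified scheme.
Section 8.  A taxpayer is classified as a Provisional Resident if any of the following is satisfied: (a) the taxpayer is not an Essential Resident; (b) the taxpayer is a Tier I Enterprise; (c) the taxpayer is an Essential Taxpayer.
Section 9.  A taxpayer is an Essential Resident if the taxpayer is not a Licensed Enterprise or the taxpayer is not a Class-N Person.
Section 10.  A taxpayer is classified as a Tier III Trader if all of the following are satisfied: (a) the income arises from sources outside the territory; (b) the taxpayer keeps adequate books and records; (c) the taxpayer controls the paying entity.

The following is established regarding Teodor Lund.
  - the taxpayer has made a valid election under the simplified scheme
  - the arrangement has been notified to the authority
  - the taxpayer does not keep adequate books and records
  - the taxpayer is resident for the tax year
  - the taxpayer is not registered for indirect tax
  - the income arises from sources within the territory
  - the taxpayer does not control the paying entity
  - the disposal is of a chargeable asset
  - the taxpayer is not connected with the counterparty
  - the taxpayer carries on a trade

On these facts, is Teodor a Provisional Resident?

Under section 1: the taxpayer is resident for the tax year? yes; or the arrangement has been notified to the authority? yes. So the taxpayer is a Licensed Enterprise.
Under section 7: the taxpayer is connected with the counterparty? no; and the taxpayer has made a valid election under the simplified scheme? yes. So the taxpayer is not a Class-N Person.
Under section 9: not a Licensed Enterprise (section 1)? no; or not a Class-N Person (section 7)? yes. So the taxpayer is an Essential Resident.
Under section 10: the income arises from sources outside the territory? no; and the taxpayer keeps adequate books and records? no; and the taxpayer controls the paying entity? no. So the taxpayer is not a Tier III Trader.
Under section 6: the taxpayer carries on a trade? yes; or the taxpayer keeps adequate books and records? no. So the taxpayer is a Recognised Resident.
Under section 4: the disposal is of a chargeable asset? yes; or the taxpayer does not control the paying entity? yes. So the taxpayer is a Class-G Filer.
Under section 3: Tier III Trader (section 10)? no; Recognised Resident (section 6)? yes; not a Class-G Filer (section 4)? no — 1 of 3 hold (need ≥2) → not satisfied.
Under section 5: the taxpayer carries on a trade? yes; the taxpayer is registered for indirect tax? no; the disposal is not of a chargeable asset? no — 1 of 3 hold (need ≥2) → not satisfied.
Under section 8: not an Essential Resident (section 9)? no; or Tier I Enterprise (section 3)? no; or Essential Taxpayer (section 5)? no. So the taxpayer is not a Provisional Resident.

No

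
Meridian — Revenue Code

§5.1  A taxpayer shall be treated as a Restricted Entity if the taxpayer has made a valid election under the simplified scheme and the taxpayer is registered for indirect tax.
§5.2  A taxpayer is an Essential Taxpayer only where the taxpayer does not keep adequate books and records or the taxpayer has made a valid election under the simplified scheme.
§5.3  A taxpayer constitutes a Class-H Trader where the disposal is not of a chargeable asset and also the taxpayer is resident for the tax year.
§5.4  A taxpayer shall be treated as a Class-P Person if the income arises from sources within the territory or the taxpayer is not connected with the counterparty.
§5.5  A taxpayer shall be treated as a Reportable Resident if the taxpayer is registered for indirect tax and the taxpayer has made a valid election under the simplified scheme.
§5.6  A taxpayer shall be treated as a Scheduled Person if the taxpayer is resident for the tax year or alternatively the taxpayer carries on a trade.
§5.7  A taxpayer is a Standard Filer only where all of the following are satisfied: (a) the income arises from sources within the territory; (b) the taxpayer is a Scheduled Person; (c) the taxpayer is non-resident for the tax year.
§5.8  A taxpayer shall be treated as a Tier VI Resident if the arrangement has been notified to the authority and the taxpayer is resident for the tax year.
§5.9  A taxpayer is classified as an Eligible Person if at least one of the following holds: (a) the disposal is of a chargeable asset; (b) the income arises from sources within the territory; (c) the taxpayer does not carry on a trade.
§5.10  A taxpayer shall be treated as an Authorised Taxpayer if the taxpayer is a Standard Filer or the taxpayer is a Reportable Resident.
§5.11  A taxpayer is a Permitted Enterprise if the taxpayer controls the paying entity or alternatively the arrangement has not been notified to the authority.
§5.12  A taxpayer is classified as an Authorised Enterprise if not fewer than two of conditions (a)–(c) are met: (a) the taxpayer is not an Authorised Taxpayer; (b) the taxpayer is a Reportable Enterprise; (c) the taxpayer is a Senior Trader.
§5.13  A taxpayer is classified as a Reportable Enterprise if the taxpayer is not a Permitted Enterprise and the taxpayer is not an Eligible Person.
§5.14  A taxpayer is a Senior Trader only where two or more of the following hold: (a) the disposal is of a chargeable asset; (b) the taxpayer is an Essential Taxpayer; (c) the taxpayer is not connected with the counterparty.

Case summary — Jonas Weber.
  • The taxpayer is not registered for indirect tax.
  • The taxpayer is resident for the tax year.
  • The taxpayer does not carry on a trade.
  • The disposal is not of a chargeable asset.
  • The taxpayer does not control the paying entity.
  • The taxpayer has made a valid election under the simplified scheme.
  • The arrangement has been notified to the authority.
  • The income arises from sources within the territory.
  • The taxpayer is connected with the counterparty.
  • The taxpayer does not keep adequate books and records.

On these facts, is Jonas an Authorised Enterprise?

§5.6 — Scheduled Person: [the taxpayer is resident for the tax year? yes] OR [the taxpayer carries on a trade? no] → satisfied.
§5.7 — Standard Filer: [the income arises from sources within the territory? yes] AND [Scheduled Person (§5.6)? yes] AND [the taxpayer is non-resident for the tax year? no] → not satisfied.
§5.5 — Reportable Resident: [the taxpayer is registered for indirect tax? no] AND [the taxpayer has made a valid election under the simplified scheme? yes] → not satisfied.
§5.10 — Authorised Taxpayer: [Standard Filer (§5.7)? no] OR [Reportable Resident (§5.5)? no] → not satisfied.
§5.11 — Permitted Enterprise: [the taxpayer controls the paying entity? no] OR [the arrangement has not been notified to the authority? no] → not satisfied.
§5.9 — Eligible Person: [the disposal is of a chargeable asset? no] OR [the income arises from sources within the territory? yes] OR [the taxpayer does not carry on a trade? yes] → satisfied.
§5.13 — Reportable Enterprise: [not a Permitted Enterprise (§5.11)? yes] AND [not an Eligible Person (§5.9)? no] → not satisfied.
§5.2 — Essential Taxpayer: [the taxpayer does not keep adequate books and records? yes] OR [the taxpayer has made a valid election under the simplified scheme? yes] → satisfied.
§5.14 — Senior Trader: the disposal is of a chargeable asset? no; Essential Taxpayer (§5.2)? yes; the taxpayer is not connected with the counterparty? no — 1 of 3 hold (need ≥2) → not satisfied.
§5.12 — Authorised Enterprise: not an Authorised Taxpayer (§5.10)? yes; Reportable Enterprise (§5.13)? no; Senior Trader (§5.14)? no — 1 of 3 hold (need ≥2) → not satisfied.

No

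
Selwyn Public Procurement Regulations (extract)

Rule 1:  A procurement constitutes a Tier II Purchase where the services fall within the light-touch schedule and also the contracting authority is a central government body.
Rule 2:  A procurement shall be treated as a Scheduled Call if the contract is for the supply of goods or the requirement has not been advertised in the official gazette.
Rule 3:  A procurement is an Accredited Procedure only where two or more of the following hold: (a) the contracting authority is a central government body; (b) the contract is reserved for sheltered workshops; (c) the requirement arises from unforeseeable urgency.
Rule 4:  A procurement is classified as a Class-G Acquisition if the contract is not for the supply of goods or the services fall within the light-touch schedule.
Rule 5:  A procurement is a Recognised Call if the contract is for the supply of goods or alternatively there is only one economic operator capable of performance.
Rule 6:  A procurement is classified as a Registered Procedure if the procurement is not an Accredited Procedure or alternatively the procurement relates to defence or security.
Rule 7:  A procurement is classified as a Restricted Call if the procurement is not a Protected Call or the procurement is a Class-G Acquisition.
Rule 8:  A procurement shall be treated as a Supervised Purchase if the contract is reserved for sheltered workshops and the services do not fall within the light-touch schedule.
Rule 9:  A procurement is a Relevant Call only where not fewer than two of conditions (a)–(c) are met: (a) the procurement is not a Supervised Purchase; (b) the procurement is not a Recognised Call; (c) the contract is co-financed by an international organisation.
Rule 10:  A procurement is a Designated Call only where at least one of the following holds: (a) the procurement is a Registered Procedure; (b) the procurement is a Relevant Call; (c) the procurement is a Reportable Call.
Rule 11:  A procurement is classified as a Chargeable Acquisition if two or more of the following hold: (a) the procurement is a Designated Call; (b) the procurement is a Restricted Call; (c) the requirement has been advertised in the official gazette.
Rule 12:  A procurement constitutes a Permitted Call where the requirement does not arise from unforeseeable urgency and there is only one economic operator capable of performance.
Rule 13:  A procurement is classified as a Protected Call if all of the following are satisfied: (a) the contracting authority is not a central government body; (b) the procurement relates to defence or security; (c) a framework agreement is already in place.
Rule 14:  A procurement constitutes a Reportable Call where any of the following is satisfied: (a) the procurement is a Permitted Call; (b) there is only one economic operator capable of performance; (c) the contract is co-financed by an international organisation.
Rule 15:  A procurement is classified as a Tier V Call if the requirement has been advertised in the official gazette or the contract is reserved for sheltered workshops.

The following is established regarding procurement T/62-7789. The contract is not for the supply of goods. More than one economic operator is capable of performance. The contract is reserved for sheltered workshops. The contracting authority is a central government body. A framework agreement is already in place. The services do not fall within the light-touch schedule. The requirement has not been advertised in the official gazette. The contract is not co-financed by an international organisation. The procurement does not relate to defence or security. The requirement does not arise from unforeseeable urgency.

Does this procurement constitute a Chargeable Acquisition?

No

rule 3 — Accredited Procedure: the contracting authority is a central government body? yes; the contract is reserved for sheltered workshops? yes; the requirement arises from unforeseeable urgency? no — 2 of 3 hold (need ≥2) → satisfied.
rule 6 — Registered Procedure: [not an Accredited Procedure (rule 3)? no] OR [the procurement relates to defence or security? no] → not satisfied.
rule 8 — Supervised Purchase: [the contract is reserved for sheltered workshops? yes] AND [the services do not fall within the light-touch schedule? yes] → satisfied.
rule 5 — Recognised Call: [the contract is for the supply of goods? no] OR [there is only one economic operator capable of performance? no] → not satisfied.
rule 9 — Relevant Call: not a Supervised Purchase (rule 8)? no; not a Recognised Call (rule 5)? yes; the contract is co-financed by an international organisation? no — 1 of 3 hold (need ≥2) → not satisfied.
rule 12 — Permitted Call: [the requirement does not arise from unforeseeable urgency? yes] AND [there is only one economic operator capable of performance? no] → not satisfied.
rule 14 — Reportable Call: [Permitted Call (rule 12)? no] OR [there is only one economic operator capable of performance? no] OR [the contract is co-financed by an international organisation? no] → not satisfied.
rule 10 — Designated Call: [Registered Procedure (rule 6)? no] OR [Relevant Call (rule 9)? no] OR [Reportable Call (rule 14)? no] → not satisfied.
rule 13 — Protected Call: [the contracting authority is not a central government body? no] AND [the procurement relates to defence or security? no] AND [a framework agreement is already in place? yes] → not satisfied.
rule 4 — Class-G Acquisition: [the contract is not for the supply of goods? yes] OR [the services fall within the light-touch schedule? no] → satisfied.
rule 7 — Restricted Call: [not a Protected Call (rule 13)? yes] OR [Class-G Acquisition (rule 4)? yes] → satisfied.
rule 11 — Chargeable Acquisition: Designated Call (rule 10)? no; Restricted Call (rule 7)? yes; the requirement has been advertised in the official gazette? no — 1 of 3 hold (need ≥2) → not satisfied.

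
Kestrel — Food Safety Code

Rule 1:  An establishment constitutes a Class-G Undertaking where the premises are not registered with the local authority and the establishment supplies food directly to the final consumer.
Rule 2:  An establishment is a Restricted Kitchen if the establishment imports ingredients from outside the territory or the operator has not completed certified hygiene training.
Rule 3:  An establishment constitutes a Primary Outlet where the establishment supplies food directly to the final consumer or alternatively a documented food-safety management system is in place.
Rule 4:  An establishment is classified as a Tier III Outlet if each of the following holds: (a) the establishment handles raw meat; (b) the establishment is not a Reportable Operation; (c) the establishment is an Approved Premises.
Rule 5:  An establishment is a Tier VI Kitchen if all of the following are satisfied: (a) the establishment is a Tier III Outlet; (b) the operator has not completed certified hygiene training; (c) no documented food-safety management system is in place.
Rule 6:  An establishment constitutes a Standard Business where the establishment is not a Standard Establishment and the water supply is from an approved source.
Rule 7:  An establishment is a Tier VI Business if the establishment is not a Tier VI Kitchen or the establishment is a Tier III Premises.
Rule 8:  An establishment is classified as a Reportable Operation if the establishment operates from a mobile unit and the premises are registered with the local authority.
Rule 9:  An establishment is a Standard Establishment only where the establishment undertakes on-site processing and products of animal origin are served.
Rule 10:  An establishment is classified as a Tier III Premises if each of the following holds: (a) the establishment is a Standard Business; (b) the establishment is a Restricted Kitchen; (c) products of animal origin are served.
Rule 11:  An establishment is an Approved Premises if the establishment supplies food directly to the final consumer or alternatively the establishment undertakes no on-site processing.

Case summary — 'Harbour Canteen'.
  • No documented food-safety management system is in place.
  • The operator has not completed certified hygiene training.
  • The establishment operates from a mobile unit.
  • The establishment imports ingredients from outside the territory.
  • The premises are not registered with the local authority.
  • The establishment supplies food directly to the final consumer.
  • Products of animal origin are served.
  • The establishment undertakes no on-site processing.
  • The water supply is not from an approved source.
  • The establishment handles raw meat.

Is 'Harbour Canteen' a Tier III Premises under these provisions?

Under rule 9: the establishment undertakes on-site processing? no; and products of animal origin are served? yes. So the establishment is not a Standard Establishment.
Under rule 6: not a Standard Establishment (rule 9)? yes; and the water supply is from an approved source? no. So the establishment is not a Standard Business.
Under rule 2: the establishment imports ingredients from outside the territory? yes; or the operator has not completed certified hygiene training? yes. So the establishment is a Restricted Kitchen.
Under rule 10: Standard Business (rule 6)? no; and Restricted Kitchen (rule 2)? yes; and products of animal origin are served? yes. So the establishment is not a Tier III Premises.

No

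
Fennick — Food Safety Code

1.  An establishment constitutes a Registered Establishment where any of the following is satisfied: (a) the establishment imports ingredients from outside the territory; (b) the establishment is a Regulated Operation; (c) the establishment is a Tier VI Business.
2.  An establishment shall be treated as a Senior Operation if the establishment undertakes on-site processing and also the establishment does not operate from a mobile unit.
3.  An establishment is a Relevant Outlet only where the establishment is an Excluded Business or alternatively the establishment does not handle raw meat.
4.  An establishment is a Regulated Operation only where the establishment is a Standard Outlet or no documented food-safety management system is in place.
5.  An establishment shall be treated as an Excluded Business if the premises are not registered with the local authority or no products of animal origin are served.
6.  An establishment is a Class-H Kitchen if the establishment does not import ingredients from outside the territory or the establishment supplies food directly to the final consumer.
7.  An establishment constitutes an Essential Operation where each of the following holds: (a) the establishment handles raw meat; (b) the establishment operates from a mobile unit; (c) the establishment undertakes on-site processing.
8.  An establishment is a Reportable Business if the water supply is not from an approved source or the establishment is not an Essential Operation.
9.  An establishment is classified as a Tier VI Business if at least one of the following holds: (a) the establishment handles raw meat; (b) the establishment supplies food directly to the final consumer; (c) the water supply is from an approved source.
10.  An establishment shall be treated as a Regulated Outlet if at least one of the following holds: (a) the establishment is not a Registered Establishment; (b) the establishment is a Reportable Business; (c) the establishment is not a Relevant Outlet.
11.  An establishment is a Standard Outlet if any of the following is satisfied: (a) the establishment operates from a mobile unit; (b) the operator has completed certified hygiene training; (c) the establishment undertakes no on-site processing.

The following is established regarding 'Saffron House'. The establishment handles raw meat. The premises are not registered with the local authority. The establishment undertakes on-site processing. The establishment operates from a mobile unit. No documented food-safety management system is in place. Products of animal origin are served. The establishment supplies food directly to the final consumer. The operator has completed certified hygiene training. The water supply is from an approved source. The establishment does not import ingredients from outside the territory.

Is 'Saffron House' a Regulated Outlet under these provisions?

No

Under paragraph 11: the establishment operates from a mobile unit? yes; or the operator has completed certified hygiene training? yes; or the establishment undertakes no on-site processing? no. So the establishment is a Standard Outlet.
Under paragraph 4: Standard Outlet (paragraph 11)? yes; or no documented food-safety management system is in place? yes. So the establishment is a Regulated Operation.
Under paragraph 9: the establishment handles raw meat? yes; or the establishment supplies food directly to the final consumer? yes; or the water supply is from an approved source? yes. So the establishment is a Tier VI Business.
Under paragraph 1: the establishment imports ingredients from outside the territory? no; or Regulated Operation (paragraph 4)? yes; or Tier VI Business (paragraph 9)? yes. So the establishment is a Registered Establishment.
Under paragraph 7: the establishment handles raw meat? yes; and the establishment operates from a mobile unit? yes; and the establishment undertakes on-site processing? yes. So the establishment is an Essential Operation.
Under paragraph 8: the water supply is not from an approved source? no; or not an Essential Operation (paragraph 7)? no. So the establishment is not a Reportable Business.
Under paragraph 5: the premises are not registered with the local authority? yes; or no products of animal origin are served? no. So the establishment is an Excluded Business.
Under paragraph 3: Excluded Business (paragraph 5)? yes; or the establishment does not handle raw meat? no. So the establishment is a Relevant Outlet.
Under paragraph 10: not a Registered Establishment (paragraph 1)? no; or Reportable Business (paragraph 8)? no; or not a Relevant Outlet (paragraph 3)? no. So the establishment is not a Regulated Outlet.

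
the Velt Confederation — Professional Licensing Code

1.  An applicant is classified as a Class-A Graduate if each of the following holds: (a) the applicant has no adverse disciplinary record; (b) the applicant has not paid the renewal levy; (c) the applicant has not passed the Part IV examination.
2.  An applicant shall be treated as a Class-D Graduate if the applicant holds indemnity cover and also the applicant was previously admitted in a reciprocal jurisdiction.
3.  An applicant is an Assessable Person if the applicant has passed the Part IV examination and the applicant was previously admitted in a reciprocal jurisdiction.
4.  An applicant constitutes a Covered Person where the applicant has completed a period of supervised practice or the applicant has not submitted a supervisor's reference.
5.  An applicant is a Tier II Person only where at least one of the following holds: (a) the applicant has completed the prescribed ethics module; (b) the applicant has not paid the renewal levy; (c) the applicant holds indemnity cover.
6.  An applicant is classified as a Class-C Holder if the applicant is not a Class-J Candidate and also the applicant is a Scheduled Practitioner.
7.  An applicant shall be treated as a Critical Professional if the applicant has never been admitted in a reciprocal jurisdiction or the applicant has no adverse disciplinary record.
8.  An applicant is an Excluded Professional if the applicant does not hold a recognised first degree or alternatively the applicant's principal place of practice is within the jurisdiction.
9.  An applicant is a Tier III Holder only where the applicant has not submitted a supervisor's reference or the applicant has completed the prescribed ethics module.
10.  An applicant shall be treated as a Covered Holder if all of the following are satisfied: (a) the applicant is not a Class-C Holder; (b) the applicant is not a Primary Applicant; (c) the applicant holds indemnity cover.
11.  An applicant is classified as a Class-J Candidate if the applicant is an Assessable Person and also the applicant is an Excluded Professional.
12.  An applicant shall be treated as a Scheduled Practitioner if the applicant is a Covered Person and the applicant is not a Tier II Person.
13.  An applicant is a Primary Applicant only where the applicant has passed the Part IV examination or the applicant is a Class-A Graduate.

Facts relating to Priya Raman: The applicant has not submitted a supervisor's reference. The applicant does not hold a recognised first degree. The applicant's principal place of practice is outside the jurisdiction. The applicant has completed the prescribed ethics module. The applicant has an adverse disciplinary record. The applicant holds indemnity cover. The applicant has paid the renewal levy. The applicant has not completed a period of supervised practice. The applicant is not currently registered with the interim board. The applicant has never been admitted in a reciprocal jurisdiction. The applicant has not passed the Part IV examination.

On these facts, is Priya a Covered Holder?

paragraph 3 — Assessable Person: [the applicant has passed the Part IV examination? no] AND [the applicant was previously admitted in a reciprocal jurisdiction? no] → not satisfied.
paragraph 8 — Excluded Professional: [the applicant does not hold a recognised first degree? yes] OR [the applicant's principal place of practice is within the jurisdiction? no] → satisfied.
paragraph 11 — Class-J Candidate: [Assessable Person (paragraph 3)? no] AND [Excluded Professional (paragraph 8)? yes] → not satisfied.
paragraph 4 — Covered Person: [the applicant has completed a period of supervised practice? no] OR [the applicant has not submitted a supervisor's reference? yes] → satisfied.
paragraph 5 — Tier II Person: [the applicant has completed the prescribed ethics module? yes] OR [the applicant has not paid the renewal levy? no] OR [the applicant holds indemnity cover? yes] → satisfied.
paragraph 12 — Scheduled Practitioner: [Covered Person (paragraph 4)? yes] AND [not a Tier II Person (paragraph 5)? no] → not satisfied.
paragraph 6 — Class-C Holder: [not a Class-J Candidate (paragraph 11)? yes] AND [Scheduled Practitioner (paragraph 12)? no] → not satisfied.
paragraph 1 — Class-A Graduate: [the applicant has no adverse disciplinary record? no] AND [the applicant has not paid the renewal levy? no] AND [the applicant has not passed the Part IV examination? yes] → not satisfied.
paragraph 13 — Primary Applicant: [the applicant has passed the Part IV examination? no] OR [Class-A Graduate (paragraph 1)? no] → not satisfied.
paragraph 10 — Covered Holder: [not a Class-C Holder (paragraph 6)? yes] AND [not a Primary Applicant (paragraph 13)? yes] AND [the applicant holds indemnity cover? yes] → satisfied.

Yes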